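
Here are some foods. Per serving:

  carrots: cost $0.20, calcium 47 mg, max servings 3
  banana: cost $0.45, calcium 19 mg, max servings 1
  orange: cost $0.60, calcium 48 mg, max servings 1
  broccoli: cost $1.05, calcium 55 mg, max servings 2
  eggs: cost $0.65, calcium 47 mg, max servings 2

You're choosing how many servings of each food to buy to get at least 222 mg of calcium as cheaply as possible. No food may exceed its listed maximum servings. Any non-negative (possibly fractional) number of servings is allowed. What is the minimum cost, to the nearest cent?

Cost per mg of calcium: carrots $0.0043, orange $0.0125, eggs $0.0138, broccoli $0.0191, banana $0.0237.
Take 3 servings of carrots: +141.0 mg calcium for $0.60 (total $0.60, still need 81.0 mg).
Take 1 serving of orange: +48.0 mg calcium for $0.60 (total $1.20, still need 33.0 mg).
Take 0.7021 servings of eggs: +33.0 mg calcium for $0.46 (total $1.66, still need 0.0 mg).
Greedy by cheapest-per-mg is optimal for a single linear constraint, so the minimum cost is $1.66.

$1.66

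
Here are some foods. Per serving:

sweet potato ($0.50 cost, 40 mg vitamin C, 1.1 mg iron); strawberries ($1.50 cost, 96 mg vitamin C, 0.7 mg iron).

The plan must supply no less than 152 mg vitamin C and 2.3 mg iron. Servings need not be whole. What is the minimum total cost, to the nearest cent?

$1.90

Minimising a linear cost over {vitamin C ≥ 152, iron ≥ 2.3, servings ≥ 0} — the optimum is at a vertex, using one or two foods.
sweet potato only: max(152/40, 2.3/1.1) = 3.8 servings → $1.90.
strawberries only: max(152/96, 2.3/0.7) = 3.286 servings → $4.93.
sweet potato + strawberries with both tight: 1.474 servings and 0.9691 servings → $2.19.
Cheapest feasible corner: $1.90.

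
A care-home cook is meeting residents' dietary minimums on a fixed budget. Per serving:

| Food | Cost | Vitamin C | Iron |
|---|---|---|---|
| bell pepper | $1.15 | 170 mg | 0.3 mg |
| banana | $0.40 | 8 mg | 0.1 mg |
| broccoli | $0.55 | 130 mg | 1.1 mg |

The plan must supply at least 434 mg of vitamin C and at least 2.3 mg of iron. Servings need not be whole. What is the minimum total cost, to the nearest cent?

$1.84

Two binding constraints pin down two serving amounts, so the optimal mix uses at most two foods. The candidates are each food alone (scaled to the tighter of vitamin C/iron) and each pair with both constraints tight.
bell pepper only: max(434/170, 2.3/0.3) = 7.667 servings → $8.82.
banana only: max(434/8, 2.3/0.1) = 54.25 servings → $21.70.
broccoli only: max(434/130, 2.3/1.1) = 3.338 servings → $1.84.
bell pepper + banana with both tight: 1.712 servings and 17.86 servings → $9.11.
bell pepper + broccoli with both tight: 1.205 servings and 1.762 servings → $2.36.
banana + broccoli: intersection lies outside the first quadrant.
Cheapest feasible corner: $1.84.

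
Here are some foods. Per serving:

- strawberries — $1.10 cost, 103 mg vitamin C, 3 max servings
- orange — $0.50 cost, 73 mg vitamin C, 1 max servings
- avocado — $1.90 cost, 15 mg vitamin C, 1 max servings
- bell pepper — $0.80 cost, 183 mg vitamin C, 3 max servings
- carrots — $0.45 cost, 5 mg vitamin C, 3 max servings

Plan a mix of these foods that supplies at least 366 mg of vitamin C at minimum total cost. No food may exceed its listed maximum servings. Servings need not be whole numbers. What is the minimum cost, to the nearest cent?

Cost per mg of vitamin C: bell pepper $0.0044, orange $0.0068, strawberries $0.0107, carrots $0.0900, avocado $0.1267.
Take 2 servings of bell pepper: +366.0 mg vitamin C for $1.60 (total $1.60, still need 0.0 mg).
Filling from the cheapest source first is optimal under one linear minimum: $1.60.

$1.60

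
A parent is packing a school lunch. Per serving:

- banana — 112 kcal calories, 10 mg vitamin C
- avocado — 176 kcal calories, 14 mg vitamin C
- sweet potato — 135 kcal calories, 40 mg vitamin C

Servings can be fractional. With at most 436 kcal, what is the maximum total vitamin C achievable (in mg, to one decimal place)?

129.2 mg

Vitamin C per kcal: sweet potato 0.2963, banana 0.08929, avocado 0.07955.
With no serving limits, spend the whole calories allowance on sweet potato: 436 kcal / 135 kcal × 40 mg = 129.2 mg.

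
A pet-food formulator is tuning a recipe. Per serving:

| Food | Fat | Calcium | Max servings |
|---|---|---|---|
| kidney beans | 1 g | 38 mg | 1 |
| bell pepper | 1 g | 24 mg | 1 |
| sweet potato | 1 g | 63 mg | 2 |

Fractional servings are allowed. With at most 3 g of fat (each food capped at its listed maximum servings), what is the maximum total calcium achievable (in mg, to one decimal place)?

Calcium per g fat: sweet potato 63, kidney beans 38, bell pepper 24.
Take 2 servings of sweet potato: uses 2 g fat, +126.0 mg calcium (running total 126.0 mg).
Take 1 serving of kidney beans: uses 1 g fat, +38.0 mg calcium (running total 164.0 mg).
Greedy by best ratio exhausts the fat allowance optimally: 164.0 mg.

164.0 mg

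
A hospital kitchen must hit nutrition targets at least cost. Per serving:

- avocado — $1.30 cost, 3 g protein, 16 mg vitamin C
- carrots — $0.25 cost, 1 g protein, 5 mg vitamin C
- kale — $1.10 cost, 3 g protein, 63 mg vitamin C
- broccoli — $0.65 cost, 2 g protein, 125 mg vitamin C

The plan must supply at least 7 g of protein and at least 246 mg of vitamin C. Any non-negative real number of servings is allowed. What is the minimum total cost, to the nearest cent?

$2.03

The cheapest plan sits at a corner of the feasible region — with two constraints it uses at most two foods.
avocado only: max(7/3, 246/16) = 15.38 servings → $19.99.
carrots only: max(7/1, 246/5) = 49.2 servings → $12.30.
kale only: max(7/3, 246/63) = 3.905 servings → $4.30.
broccoli only: max(7/2, 246/125) = 3.5 servings → $2.27.
avocado + carrots: intersection lies outside the first quadrant.
avocado + kale: intersection lies outside the first quadrant.
avocado + broccoli with both tight: 1.117 servings and 1.825 servings → $2.64.
carrots + kale: the both-tight solution has a negative serving — not a feasible corner.
carrots + broccoli with both tight: 3.33 servings and 1.835 servings → $2.03.
kale + broccoli with both tight: 1.538 servings and 1.193 servings → $2.47.
So the least-cost plan costs $2.03.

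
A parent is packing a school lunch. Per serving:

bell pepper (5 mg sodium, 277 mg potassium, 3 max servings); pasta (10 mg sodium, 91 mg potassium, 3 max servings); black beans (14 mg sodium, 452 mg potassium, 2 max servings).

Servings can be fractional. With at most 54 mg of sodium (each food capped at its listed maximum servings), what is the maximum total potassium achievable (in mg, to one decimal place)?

Potassium per mg sodium: bell pepper 55.4, black beans 32.29, pasta 9.1.
Take 3 servings of bell pepper: uses 15 mg sodium, +831.0 mg potassium (running total 831.0 mg).
Take 2 servings of black beans: uses 28 mg sodium, +904.0 mg potassium (running total 1735.0 mg).
Take 1.1 servings of pasta: uses 11 mg sodium, +100.1 mg potassium (running total 1835.1 mg).
Greedy by best ratio exhausts the sodium allowance optimally: 1835.1 mg.

1835.1 mg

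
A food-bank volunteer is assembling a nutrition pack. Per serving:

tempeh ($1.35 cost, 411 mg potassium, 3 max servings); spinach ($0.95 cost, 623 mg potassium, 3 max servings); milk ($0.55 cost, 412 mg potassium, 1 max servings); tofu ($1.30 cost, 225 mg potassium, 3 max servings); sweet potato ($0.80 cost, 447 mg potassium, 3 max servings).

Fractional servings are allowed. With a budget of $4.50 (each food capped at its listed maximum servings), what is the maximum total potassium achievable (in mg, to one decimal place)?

Potassium per dollar: milk 749.1, spinach 655.8, sweet potato 558.8, tempeh 304.4, tofu 173.1.
Take 1 serving of milk: spends $0.55, +412.0 mg potassium (running total 412.0 mg).
Take 3 servings of spinach: spends $2.85, +1869.0 mg potassium (running total 2281.0 mg).
Take 1.375 servings of sweet potato: spends $1.10, +614.6 mg potassium (running total 2895.6 mg).
Greedy by best ratio exhausts the cost allowance optimally: 2895.6 mg.

2895.6 mg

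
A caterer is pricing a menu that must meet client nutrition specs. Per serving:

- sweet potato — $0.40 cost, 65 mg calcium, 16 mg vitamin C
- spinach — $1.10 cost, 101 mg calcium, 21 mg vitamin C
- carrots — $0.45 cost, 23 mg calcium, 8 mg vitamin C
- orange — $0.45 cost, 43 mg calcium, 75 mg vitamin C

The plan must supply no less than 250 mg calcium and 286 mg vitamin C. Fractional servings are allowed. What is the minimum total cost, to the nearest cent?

$2.18

An LP optimum is at a vertex; with two nutrient constraints at most two foods are used. Check each candidate.
sweet potato only: max(250/65, 286/16) = 17.88 servings → $7.15.
spinach only: max(250/101, 286/21) = 13.62 servings → $14.98.
carrots only: max(250/23, 286/8) = 35.75 servings → $16.09.
orange only: max(250/43, 286/75) = 5.814 servings → $2.62.
sweet potato + spinach with both targets exact would need a negative amount; discard.
sweet potato + carrots with both targets exact would need a negative amount; discard.
sweet potato + orange with both tight: 1.541 servings and 3.485 servings → $2.18.
spinach + carrots: the both-tight solution has a negative serving — not a feasible corner.
spinach + orange with both tight: 0.967 servings and 3.543 servings → $2.66.
carrots + orange with both tight: 4.672 servings and 3.315 servings → $3.59.
So the least-cost plan costs $2.18.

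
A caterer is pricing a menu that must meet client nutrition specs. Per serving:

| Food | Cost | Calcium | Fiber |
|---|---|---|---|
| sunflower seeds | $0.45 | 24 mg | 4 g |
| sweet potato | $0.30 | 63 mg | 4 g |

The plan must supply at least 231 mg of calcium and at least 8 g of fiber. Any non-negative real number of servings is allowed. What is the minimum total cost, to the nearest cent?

$1.10

This is a tiny linear program; its minimum lies at a vertex of the feasible set. List the vertices and price them.
sunflower seeds only: max(231/24, 8/4) = 9.625 servings → $4.33.
sweet potato only: max(231/63, 8/4) = 3.667 servings → $1.10.
sunflower seeds + sweet potato with both targets exact would need a negative amount; discard.
The minimum over all feasible corners is $1.10.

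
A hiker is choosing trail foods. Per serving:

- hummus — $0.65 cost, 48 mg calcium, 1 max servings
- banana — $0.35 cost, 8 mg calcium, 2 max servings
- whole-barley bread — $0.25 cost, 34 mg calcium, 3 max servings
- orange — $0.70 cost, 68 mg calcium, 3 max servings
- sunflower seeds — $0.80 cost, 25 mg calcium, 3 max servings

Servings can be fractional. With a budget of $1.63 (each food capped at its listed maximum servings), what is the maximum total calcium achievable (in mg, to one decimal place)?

Calcium per dollar: whole-barley bread 136, orange 97.14, hummus 73.85, sunflower seeds 31.25, banana 22.86.
Take 3 servings of whole-barley bread: spends $0.75, +102.0 mg calcium (running total 102.0 mg).
Take 1.257 servings of orange: spends $0.88, +85.5 mg calcium (running total 187.5 mg).
Filling greedily by calcium-per-dollar is optimal for one linear limit, giving 187.5 mg.

187.5 mg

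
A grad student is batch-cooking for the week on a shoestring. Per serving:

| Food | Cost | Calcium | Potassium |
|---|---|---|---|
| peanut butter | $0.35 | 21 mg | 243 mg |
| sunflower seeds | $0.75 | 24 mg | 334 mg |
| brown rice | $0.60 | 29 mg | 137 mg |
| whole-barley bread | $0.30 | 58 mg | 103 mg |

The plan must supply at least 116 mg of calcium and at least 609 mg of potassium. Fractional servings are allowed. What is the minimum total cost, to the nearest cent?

Two binding constraints pin down two serving amounts, so the optimal mix uses at most two foods. The candidates are each food alone (scaled to the tighter of calcium/potassium) and each pair with both constraints tight.
peanut butter only: max(116/21, 609/243) = 5.524 servings → $1.93.
sunflower seeds only: max(116/24, 609/334) = 4.833 servings → $3.62.
brown rice only: max(116/29, 609/137) = 4.445 servings → $2.67.
whole-barley bread only: max(116/58, 609/103) = 5.913 servings → $1.77.
peanut butter + sunflower seeds with both targets exact would need a negative amount; discard.
peanut butter + brown rice with both tight: 0.4242 servings and 3.693 servings → $2.36.
peanut butter + whole-barley bread with both tight: 1.959 servings and 1.291 servings → $1.07.
sunflower seeds + brown rice with both tight: 0.2765 servings and 3.771 servings → $2.47.
sunflower seeds + whole-barley bread with both tight: 1.383 servings and 1.428 servings → $1.47.
brown rice + whole-barley bread: intersection lies outside the first quadrant.
Cheapest feasible corner: $1.07.

$1.07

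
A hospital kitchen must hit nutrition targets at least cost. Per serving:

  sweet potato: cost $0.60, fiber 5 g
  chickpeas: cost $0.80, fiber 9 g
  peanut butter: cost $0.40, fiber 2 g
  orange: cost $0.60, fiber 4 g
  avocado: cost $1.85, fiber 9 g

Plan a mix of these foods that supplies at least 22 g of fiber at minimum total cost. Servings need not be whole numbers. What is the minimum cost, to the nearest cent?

$1.96

Cost per g of fiber: chickpeas $0.0889, sweet potato $0.1200, orange $0.1500, peanut butter $0.2000, avocado $0.2056.
With no serving limits, use only chickpeas: 22 g / 9 g = 2.444 servings × $0.80 = $1.96.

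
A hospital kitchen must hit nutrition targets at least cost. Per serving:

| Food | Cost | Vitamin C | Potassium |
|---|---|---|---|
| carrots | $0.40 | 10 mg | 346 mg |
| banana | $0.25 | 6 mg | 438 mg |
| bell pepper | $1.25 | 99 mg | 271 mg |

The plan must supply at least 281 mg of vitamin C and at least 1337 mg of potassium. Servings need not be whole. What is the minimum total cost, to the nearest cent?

$3.78

Minimising a linear cost over {vitamin C ≥ 281, potassium ≥ 1337, servings ≥ 0} — the optimum is at a vertex, using one or two foods.
carrots only: max(281/10, 1337/346) = 28.1 servings → $11.24.
banana only: max(281/6, 1337/438) = 46.83 servings → $11.71.
bell pepper only: max(281/99, 1337/271) = 4.934 servings → $6.17.
carrots + banana: the both-tight solution has a negative serving — not a feasible corner.
carrots + bell pepper with both tight: 1.782 servings and 2.658 servings → $4.04.
banana + bell pepper with both tight: 1.347 servings and 2.757 servings → $3.78.
So the least-cost plan costs $3.78.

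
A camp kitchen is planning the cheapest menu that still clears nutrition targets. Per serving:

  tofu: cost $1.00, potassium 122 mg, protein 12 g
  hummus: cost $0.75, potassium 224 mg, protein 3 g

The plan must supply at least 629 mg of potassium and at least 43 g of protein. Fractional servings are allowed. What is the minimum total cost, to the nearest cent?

$4.08

Two binding constraints pin down two serving amounts, so the optimal mix uses at most two foods. The candidates are each food alone (scaled to the tighter of potassium/protein) and each pair with both constraints tight.
tofu only: max(629/122, 43/12) = 5.156 servings → $5.16.
hummus only: max(629/224, 43/3) = 14.33 servings → $10.75.
tofu + hummus with both tight: 3.335 servings and 0.9914 servings → $4.08.
Cheapest feasible corner: $4.08.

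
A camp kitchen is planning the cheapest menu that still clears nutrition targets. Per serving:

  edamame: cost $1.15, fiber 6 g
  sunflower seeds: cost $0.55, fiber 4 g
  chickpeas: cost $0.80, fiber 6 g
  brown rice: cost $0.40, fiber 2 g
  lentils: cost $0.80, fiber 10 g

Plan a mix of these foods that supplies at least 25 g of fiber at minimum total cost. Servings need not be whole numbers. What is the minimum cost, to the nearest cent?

$2.00

Cost per g of fiber: lentils $0.0800, chickpeas $0.1333, sunflower seeds $0.1375, edamame $0.1917, brown rice $0.2000.
With no serving limits, use only lentils: 25 g / 10 g = 2.5 servings × $0.80 = $2.00.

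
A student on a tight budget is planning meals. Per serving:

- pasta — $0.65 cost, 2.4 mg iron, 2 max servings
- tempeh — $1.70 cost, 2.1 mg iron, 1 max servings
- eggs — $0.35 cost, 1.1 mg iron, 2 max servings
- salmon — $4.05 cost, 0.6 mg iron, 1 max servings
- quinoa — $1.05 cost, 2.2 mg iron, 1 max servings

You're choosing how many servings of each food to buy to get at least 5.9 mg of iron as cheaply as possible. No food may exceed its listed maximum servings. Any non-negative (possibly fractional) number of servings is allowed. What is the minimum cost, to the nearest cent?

Cost per mg of iron: pasta $0.2708, eggs $0.3182, quinoa $0.4773, tempeh $0.8095, salmon $6.7500.
Take 2 servings of pasta: +4.8 mg iron for $1.30 (total $1.30, still need 1.1 mg).
Take 1 serving of eggs: +1.1 mg iron for $0.35 (total $1.65, still need 0.0 mg).
Filling from the cheapest source first is optimal under one linear minimum: $1.65.

$1.65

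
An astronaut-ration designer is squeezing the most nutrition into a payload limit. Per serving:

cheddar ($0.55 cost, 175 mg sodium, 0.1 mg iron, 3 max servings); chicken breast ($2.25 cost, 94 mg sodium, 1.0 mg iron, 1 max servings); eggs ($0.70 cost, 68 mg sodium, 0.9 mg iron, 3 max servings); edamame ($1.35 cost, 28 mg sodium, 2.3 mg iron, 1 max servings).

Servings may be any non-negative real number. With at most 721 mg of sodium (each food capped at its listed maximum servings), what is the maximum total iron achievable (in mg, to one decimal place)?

6.2 mg

Iron per mg sodium: edamame 0.08214, eggs 0.01324, chicken breast 0.01064, cheddar 0.0005714.
Take 1 serving of edamame: uses 28 mg sodium, +2.3 mg iron (running total 2.3 mg).
Take 3 servings of eggs: uses 204 mg sodium, +2.7 mg iron (running total 5.0 mg).
Take 1 serving of chicken breast: uses 94 mg sodium, +1.0 mg iron (running total 6.0 mg).
Take 2.257 servings of cheddar: uses 395 mg sodium, +0.2 mg iron (running total 6.2 mg).
Greedy by best ratio exhausts the sodium allowance optimally: 6.2 mg.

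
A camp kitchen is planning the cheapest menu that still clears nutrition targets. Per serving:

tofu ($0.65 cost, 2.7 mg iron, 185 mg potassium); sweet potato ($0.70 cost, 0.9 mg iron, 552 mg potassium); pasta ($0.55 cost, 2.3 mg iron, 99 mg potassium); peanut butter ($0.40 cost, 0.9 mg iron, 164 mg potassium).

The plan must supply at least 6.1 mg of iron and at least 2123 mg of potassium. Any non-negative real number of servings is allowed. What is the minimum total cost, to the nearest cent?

$3.15

With two linear requirements the optimum uses one or two foods; enumerate the corners.
tofu only: max(6.1/2.7, 2123/185) = 11.48 servings → $7.46.
sweet potato only: max(6.1/0.9, 2123/552) = 6.778 servings → $4.74.
pasta only: max(6.1/2.3, 2123/99) = 21.44 servings → $11.79.
peanut butter only: max(6.1/0.9, 2123/164) = 12.95 servings → $5.18.
tofu + sweet potato with both tight: 1.1 servings and 3.477 servings → $3.15.
tofu + pasta with both targets exact would need a negative amount; discard.
tofu + peanut butter: intersection lies outside the first quadrant.
sweet potato + pasta with both tight: 3.625 servings and 1.234 servings → $3.22.
sweet potato + peanut butter with both tight: 2.607 servings and 4.171 servings → $3.49.
pasta + peanut butter: the both-tight solution has a negative serving — not a feasible corner.
The minimum over all feasible corners is $3.15.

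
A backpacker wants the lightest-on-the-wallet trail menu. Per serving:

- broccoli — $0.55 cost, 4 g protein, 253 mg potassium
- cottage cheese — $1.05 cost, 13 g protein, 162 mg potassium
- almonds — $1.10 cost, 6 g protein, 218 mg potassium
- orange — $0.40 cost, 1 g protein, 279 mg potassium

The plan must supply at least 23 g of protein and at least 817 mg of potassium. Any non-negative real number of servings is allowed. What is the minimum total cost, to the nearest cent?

This is a tiny linear program; its minimum lies at a vertex of the feasible set. List the vertices and price them.
broccoli only: max(23/4, 817/253) = 5.75 servings → $3.16.
cottage cheese only: max(23/13, 817/162) = 5.043 servings → $5.30.
almonds only: max(23/6, 817/218) = 3.833 servings → $4.22.
orange only: max(23/1, 817/279) = 23 servings → $9.20.
broccoli + cottage cheese with both tight: 2.611 servings and 0.9659 servings → $2.45.
broccoli + almonds: the both-tight solution has a negative serving — not a feasible corner.
broccoli + orange with both targets exact would need a negative amount; discard.
cottage cheese + almonds with both tight: 0.06015 servings and 3.703 servings → $4.14.
cottage cheese + orange with both tight: 1.616 servings and 1.99 servings → $2.49.
almonds + orange: intersection lies outside the first quadrant.
So the least-cost plan costs $2.45.

$2.45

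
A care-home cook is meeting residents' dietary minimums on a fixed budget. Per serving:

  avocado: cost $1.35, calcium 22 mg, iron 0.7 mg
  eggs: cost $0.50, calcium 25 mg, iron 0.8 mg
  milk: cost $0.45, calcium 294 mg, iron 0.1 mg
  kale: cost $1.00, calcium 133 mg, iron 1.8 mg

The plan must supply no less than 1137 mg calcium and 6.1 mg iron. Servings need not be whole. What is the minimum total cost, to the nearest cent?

Check every corner: each single food scaled to meet both minima, and each pair solved so both constraints bind.
avocado only: max(1137/22, 6.1/0.7) = 51.68 servings → $69.77.
eggs only: max(1137/25, 6.1/0.8) = 45.48 servings → $22.74.
milk only: max(1137/294, 6.1/0.1) = 61 servings → $27.45.
kale only: max(1137/133, 6.1/1.8) = 8.549 servings → $8.55.
avocado + eggs with both targets exact would need a negative amount; discard.
avocado + milk with both tight: 8.25 servings and 3.25 servings → $12.60.
avocado + kale: intersection lies outside the first quadrant.
eggs + milk with both tight: 7.218 servings and 3.254 servings → $5.07.
eggs + kale with both targets exact would need a negative amount; discard.
milk + kale with both tight: 2.394 servings and 3.256 servings → $4.33.
The minimum over all feasible corners is $4.33.

$4.33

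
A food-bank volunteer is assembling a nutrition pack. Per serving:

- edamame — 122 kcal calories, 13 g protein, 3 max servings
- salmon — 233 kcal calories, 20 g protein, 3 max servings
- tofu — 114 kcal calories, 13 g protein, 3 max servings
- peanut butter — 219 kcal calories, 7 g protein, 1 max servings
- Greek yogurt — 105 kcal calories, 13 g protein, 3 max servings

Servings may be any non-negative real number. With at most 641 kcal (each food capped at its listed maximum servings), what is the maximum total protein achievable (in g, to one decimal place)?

Protein per kcal: Greek yogurt 0.1238, tofu 0.114, edamame 0.1066, salmon 0.08584, peanut butter 0.03196.
Take 3 servings of Greek yogurt: uses 315 kcal, +39.0 g protein (running total 39.0 g).
Take 2.86 servings of tofu: uses 326 kcal, +37.2 g protein (running total 76.2 g).
Greedy by best ratio exhausts the calories allowance optimally: 76.2 g.

76.2 g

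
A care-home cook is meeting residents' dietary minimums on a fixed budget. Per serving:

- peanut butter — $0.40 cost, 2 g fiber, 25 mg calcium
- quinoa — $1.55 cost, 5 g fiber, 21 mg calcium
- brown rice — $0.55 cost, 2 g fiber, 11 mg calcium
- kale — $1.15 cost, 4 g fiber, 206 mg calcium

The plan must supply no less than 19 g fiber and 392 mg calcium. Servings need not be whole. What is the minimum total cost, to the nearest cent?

With two linear requirements the optimum uses one or two foods; enumerate the corners.
peanut butter only: max(19/2, 392/25) = 15.68 servings → $6.27.
quinoa only: max(19/5, 392/21) = 18.67 servings → $28.93.
brown rice only: max(19/2, 392/11) = 35.64 servings → $19.60.
kale only: max(19/4, 392/206) = 4.75 servings → $5.46.
peanut butter + quinoa: the both-tight solution has a negative serving — not a feasible corner.
peanut butter + brown rice: intersection lies outside the first quadrant.
peanut butter + kale with both tight: 7.519 servings and 0.9904 servings → $4.15.
quinoa + brown rice: intersection lies outside the first quadrant.
quinoa + kale with both tight: 2.48 servings and 1.65 servings → $5.74.
brown rice + kale with both tight: 6.375 servings and 1.562 servings → $5.30.
Cheapest feasible corner: $4.15.

$4.15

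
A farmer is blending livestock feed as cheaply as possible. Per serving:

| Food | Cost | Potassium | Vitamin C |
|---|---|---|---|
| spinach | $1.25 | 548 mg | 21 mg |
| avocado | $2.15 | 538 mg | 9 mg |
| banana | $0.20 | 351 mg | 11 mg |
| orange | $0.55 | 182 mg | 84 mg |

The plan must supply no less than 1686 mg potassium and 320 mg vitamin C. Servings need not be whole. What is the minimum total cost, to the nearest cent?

$2.48

For a min-cost LP with two ≥-constraints, a basic feasible solution has at most two positive variables.
spinach only: max(1686/548, 320/21) = 15.24 servings → $19.05.
avocado only: max(1686/538, 320/9) = 35.56 servings → $76.44.
banana only: max(1686/351, 320/11) = 29.09 servings → $5.82.
orange only: max(1686/182, 320/84) = 9.264 servings → $5.10.
spinach + avocado: intersection lies outside the first quadrant.
spinach + banana: the both-tight solution has a negative serving — not a feasible corner.
spinach + orange with both tight: 1.975 servings and 3.316 servings → $4.29.
avocado + banana: the both-tight solution has a negative serving — not a feasible corner.
avocado + orange with both tight: 1.914 servings and 3.604 servings → $6.10.
banana + orange with both tight: 3.034 servings and 3.412 servings → $2.48.
Cheapest feasible corner: $2.48.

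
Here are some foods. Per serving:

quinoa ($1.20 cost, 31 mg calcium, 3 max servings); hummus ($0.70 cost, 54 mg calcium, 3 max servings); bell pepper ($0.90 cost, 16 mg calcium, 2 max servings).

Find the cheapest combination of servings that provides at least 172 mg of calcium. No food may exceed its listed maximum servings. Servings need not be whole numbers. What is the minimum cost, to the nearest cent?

Cost per mg of calcium: hummus $0.0130, quinoa $0.0387, bell pepper $0.0563.
Take 3 servings of hummus: +162.0 mg calcium for $2.10 (total $2.10, still need 10.0 mg).
Take 0.3226 servings of quinoa: +10.0 mg calcium for $0.39 (total $2.49, still need 0.0 mg).
Greedy by cheapest-per-mg is optimal for a single linear constraint, so the minimum cost is $2.49.

$2.49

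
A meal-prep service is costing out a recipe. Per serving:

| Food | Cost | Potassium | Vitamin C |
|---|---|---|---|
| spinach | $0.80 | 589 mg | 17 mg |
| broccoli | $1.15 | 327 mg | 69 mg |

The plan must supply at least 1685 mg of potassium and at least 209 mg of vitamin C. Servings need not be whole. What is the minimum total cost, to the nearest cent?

Compare the cost at each extreme point of the feasible region.
spinach only: max(1685/589, 209/17) = 12.29 servings → $9.84.
broccoli only: max(1685/327, 209/69) = 5.153 servings → $5.93.
spinach + broccoli with both tight: 1.366 servings and 2.692 servings → $4.19.
Cheapest feasible corner: $4.19.

$4.19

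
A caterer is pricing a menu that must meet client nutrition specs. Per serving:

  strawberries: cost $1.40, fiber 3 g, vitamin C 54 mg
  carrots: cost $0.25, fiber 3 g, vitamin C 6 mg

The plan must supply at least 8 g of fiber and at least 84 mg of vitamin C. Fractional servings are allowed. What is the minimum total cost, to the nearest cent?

$2.30

With two linear requirements the optimum uses one or two foods; enumerate the corners.
strawberries only: max(8/3, 84/54) = 2.667 servings → $3.73.
carrots only: max(8/3, 84/6) = 14 servings → $3.50.
strawberries + carrots with both tight: 1.417 servings and 1.25 servings → $2.30.
So the least-cost plan costs $2.30.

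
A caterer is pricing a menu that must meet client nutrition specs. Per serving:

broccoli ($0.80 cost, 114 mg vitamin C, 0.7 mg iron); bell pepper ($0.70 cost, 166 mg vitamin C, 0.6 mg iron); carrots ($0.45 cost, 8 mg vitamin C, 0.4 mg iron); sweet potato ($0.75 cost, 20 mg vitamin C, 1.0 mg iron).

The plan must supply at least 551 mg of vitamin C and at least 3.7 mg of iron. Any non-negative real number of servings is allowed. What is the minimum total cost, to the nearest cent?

This is a tiny linear program; its minimum lies at a vertex of the feasible set. List the vertices and price them.
broccoli only: max(551/114, 3.7/0.7) = 5.286 servings → $4.23.
bell pepper only: max(551/166, 3.7/0.6) = 6.167 servings → $4.32.
carrots only: max(551/8, 3.7/0.4) = 68.88 servings → $30.99.
sweet potato only: max(551/20, 3.7/1.0) = 27.55 servings → $20.66.
broccoli + bell pepper: the both-tight solution has a negative serving — not a feasible corner.
broccoli + carrots with both tight: 4.77 servings and 0.9025 servings → $4.22.
broccoli + sweet potato with both tight: 4.77 servings and 0.361 servings → $4.09.
bell pepper + carrots with both tight: 3.097 servings and 4.604 servings → $4.24.
bell pepper + sweet potato with both tight: 3.097 servings and 1.842 servings → $3.55.
carrots + sweet potato (both tight): parallel constraints — no distinct corner.
Cheapest feasible corner: $3.55.

$3.55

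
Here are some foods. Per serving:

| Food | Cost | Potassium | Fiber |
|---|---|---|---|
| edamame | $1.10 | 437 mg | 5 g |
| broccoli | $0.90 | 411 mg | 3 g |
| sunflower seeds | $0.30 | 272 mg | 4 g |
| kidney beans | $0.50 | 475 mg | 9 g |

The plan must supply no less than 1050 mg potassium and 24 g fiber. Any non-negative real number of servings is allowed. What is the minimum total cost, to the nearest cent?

Check every corner: each single food scaled to meet both minima, and each pair solved so both constraints bind.
edamame only: max(1050/437, 24/5) = 4.8 servings → $5.28.
broccoli only: max(1050/411, 24/3) = 8 servings → $7.20.
sunflower seeds only: max(1050/272, 24/4) = 6 servings → $1.80.
kidney beans only: max(1050/475, 24/9) = 2.667 servings → $1.33.
edamame + broccoli with both targets exact would need a negative amount; discard.
edamame + sunflower seeds: intersection lies outside the first quadrant.
edamame + kidney beans with both targets exact would need a negative amount; discard.
broccoli + sunflower seeds: intersection lies outside the first quadrant.
broccoli + kidney beans with both targets exact would need a negative amount; discard.
sunflower seeds + kidney beans: the both-tight solution has a negative serving — not a feasible corner.
So the least-cost plan costs $1.33.

$1.33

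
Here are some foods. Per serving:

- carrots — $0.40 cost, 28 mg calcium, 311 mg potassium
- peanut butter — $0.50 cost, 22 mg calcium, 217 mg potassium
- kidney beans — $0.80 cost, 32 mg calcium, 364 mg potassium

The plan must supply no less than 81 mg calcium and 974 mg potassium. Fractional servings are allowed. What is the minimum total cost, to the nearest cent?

This is a tiny linear program; its minimum lies at a vertex of the feasible set. List the vertices and price them.
carrots only: max(81/28, 974/311) = 3.132 servings → $1.25.
peanut butter only: max(81/22, 974/217) = 4.488 servings → $2.24.
kidney beans only: max(81/32, 974/364) = 2.676 servings → $2.14.
carrots + peanut butter with both targets exact would need a negative amount; discard.
carrots + kidney beans with both targets exact would need a negative amount; discard.
peanut butter + kidney beans: the both-tight solution has a negative serving — not a feasible corner.
Cheapest feasible corner: $1.25.

$1.25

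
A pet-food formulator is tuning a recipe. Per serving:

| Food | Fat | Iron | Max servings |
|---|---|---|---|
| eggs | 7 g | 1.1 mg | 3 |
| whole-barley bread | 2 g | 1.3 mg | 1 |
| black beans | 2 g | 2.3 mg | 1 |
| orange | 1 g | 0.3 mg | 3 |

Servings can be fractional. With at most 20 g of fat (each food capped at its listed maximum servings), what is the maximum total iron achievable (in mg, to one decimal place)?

Iron per g fat: black beans 1.15, whole-barley bread 0.65, orange 0.3, eggs 0.1571.
Take 1 serving of black beans: uses 2 g fat, +2.3 mg iron (running total 2.3 mg).
Take 1 serving of whole-barley bread: uses 2 g fat, +1.3 mg iron (running total 3.6 mg).
Take 3 servings of orange: uses 3 g fat, +0.9 mg iron (running total 4.5 mg).
Take 1.857 servings of eggs: uses 13 g fat, +2.0 mg iron (running total 6.5 mg).
Greedy by best ratio exhausts the fat allowance optimally: 6.5 mg.

6.5 mg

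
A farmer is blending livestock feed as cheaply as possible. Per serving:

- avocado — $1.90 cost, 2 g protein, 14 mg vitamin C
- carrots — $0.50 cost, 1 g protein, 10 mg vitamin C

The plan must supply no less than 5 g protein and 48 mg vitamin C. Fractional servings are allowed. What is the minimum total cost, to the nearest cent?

$2.50

avocado only: max(5/2, 48/14) = 3.429 servings → $6.51.
carrots only: max(5/1, 48/10) = 5 servings → $2.50.
avocado + carrots with both tight: 0.3333 servings and 4.333 servings → $2.80.
The minimum over all feasible corners is $2.50.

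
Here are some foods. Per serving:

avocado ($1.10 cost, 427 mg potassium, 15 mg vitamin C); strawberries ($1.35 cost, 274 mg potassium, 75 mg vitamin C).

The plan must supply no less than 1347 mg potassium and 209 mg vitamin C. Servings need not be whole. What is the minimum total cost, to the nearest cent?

$5.06

avocado only: max(1347/427, 209/15) = 13.93 servings → $15.33.
strawberries only: max(1347/274, 209/75) = 4.916 servings → $6.64.
avocado + strawberries with both tight: 1.568 servings and 2.473 servings → $5.06.
The minimum over all feasible corners is $5.06.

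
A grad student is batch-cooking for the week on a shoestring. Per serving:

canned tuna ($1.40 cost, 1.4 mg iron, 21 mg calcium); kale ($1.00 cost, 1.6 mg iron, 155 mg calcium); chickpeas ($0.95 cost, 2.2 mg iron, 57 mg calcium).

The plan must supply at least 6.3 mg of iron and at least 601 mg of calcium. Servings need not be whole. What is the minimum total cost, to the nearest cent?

$3.91

Compare the cost at each extreme point of the feasible region.
canned tuna only: max(6.3/1.4, 601/21) = 28.62 servings → $40.07.
kale only: max(6.3/1.6, 601/155) = 3.938 servings → $3.94.
chickpeas only: max(6.3/2.2, 601/57) = 10.54 servings → $10.02.
canned tuna + kale with both tight: 0.08124 servings and 3.866 servings → $3.98.
canned tuna + chickpeas: intersection lies outside the first quadrant.
kale + chickpeas with both tight: 3.855 servings and 0.05965 servings → $3.91.
Cheapest feasible corner: $3.91.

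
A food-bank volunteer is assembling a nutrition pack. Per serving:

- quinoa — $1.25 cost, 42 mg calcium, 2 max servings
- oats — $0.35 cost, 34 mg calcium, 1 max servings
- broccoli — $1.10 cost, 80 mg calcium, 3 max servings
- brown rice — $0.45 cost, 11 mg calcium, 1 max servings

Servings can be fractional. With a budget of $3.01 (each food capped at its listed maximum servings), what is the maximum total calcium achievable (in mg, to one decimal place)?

Calcium per dollar: oats 97.14, broccoli 72.73, quinoa 33.6, brown rice 24.44.
Take 1 serving of oats: spends $0.35, +34.0 mg calcium (running total 34.0 mg).
Take 2.418 servings of broccoli: spends $2.66, +193.5 mg calcium (running total 227.5 mg).
Greedy by best ratio exhausts the cost allowance optimally: 227.5 mg.

227.5 mg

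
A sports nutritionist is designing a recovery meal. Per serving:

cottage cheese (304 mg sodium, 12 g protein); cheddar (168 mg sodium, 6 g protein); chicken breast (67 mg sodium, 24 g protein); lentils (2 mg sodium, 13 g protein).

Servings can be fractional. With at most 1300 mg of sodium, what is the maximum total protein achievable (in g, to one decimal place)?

Protein per mg sodium: lentils 6.5, chicken breast 0.3582, cottage cheese 0.03947, cheddar 0.03571.
With no serving limits, spend the whole sodium allowance on lentils: 1300 mg / 2 mg × 13 g = 8450.0 g.

8450.0 g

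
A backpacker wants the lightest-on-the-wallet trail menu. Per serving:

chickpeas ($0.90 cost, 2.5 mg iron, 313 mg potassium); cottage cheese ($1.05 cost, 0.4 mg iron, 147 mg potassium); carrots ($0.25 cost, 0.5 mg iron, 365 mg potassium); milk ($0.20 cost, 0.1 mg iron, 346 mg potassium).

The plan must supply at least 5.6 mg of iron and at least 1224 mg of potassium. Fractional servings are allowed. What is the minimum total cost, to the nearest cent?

$2.14

With two linear requirements the optimum uses one or two foods; enumerate the corners.
chickpeas only: max(5.6/2.5, 1224/313) = 3.911 servings → $3.52.
cottage cheese only: max(5.6/0.4, 1224/147) = 14 servings → $14.70.
carrots only: max(5.6/0.5, 1224/365) = 11.2 servings → $2.80.
milk only: max(5.6/0.1, 1224/346) = 56 servings → $11.20.
chickpeas + cottage cheese with both tight: 1.377 servings and 5.395 servings → $6.90.
chickpeas + carrots with both tight: 1.894 servings and 1.729 servings → $2.14.
chickpeas + milk with both tight: 2.177 servings and 1.568 servings → $2.27.
cottage cheese + carrots with both targets exact would need a negative amount; discard.
cottage cheese + milk: intersection lies outside the first quadrant.
carrots + milk with both targets exact would need a negative amount; discard.
So the least-cost plan costs $2.14.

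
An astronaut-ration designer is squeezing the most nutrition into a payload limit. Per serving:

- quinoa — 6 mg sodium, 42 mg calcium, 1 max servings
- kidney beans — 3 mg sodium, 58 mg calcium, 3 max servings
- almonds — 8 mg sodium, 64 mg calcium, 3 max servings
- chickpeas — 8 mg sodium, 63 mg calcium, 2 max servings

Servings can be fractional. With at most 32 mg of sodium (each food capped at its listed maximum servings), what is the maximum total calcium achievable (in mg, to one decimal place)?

Calcium per mg sodium: kidney beans 19.33, almonds 8, chickpeas 7.875, quinoa 7.
Take 3 servings of kidney beans: uses 9 mg sodium, +174.0 mg calcium (running total 174.0 mg).
Take 2.875 servings of almonds: uses 23 mg sodium, +184.0 mg calcium (running total 358.0 mg).
Greedy by best ratio exhausts the sodium allowance optimally: 358.0 mg.

358.0 mg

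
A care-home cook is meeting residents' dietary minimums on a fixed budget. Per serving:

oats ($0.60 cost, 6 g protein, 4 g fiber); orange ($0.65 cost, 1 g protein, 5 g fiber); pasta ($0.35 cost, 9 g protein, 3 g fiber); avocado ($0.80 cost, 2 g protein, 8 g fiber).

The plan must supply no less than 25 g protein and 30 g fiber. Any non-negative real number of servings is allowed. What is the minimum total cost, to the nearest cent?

oats only: max(25/6, 30/4) = 7.5 servings → $4.50.
orange only: max(25/1, 30/5) = 25 servings → $16.25.
pasta only: max(25/9, 30/3) = 10 servings → $3.50.
avocado only: max(25/2, 30/8) = 12.5 servings → $10.00.
oats + orange with both tight: 3.654 servings and 3.077 servings → $4.19.
oats + pasta with both targets exact would need a negative amount; discard.
oats + avocado with both tight: 3.5 servings and 2 servings → $3.70.
orange + pasta with both tight: 4.643 servings and 2.262 servings → $3.81.
orange + avocado: the both-tight solution has a negative serving — not a feasible corner.
pasta + avocado with both tight: 2.121 servings and 2.955 servings → $3.11.
The minimum over all feasible corners is $3.11.

$3.11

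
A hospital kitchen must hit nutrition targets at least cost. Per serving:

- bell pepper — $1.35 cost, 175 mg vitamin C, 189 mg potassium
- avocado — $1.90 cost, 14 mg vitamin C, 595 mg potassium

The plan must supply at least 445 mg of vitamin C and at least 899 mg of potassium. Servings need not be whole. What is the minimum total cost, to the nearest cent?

Two binding constraints pin down two serving amounts, so the optimal mix uses at most two foods. The candidates are each food alone (scaled to the tighter of vitamin C/potassium) and each pair with both constraints tight.
bell pepper only: max(445/175, 899/189) = 4.757 servings → $6.42.
avocado only: max(445/14, 899/595) = 31.79 servings → $60.39.
bell pepper + avocado with both tight: 2.485 servings and 0.7215 servings → $4.73.
Cheapest feasible corner: $4.73.

$4.73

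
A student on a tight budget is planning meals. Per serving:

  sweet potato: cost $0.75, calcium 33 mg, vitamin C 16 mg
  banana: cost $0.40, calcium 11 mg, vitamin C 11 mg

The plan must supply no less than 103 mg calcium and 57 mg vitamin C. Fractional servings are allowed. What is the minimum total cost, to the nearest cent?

$2.53

This is a tiny linear program; its minimum lies at a vertex of the feasible set. List the vertices and price them.
sweet potato only: max(103/33, 57/16) = 3.562 servings → $2.67.
banana only: max(103/11, 57/11) = 9.364 servings → $3.75.
sweet potato + banana with both tight: 2.706 servings and 1.246 servings → $2.53.
The minimum over all feasible corners is $2.53.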